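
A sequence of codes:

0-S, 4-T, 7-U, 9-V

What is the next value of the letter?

Letter goes S, T, U, V → W (letters move forward 1 place in the alphabet).

W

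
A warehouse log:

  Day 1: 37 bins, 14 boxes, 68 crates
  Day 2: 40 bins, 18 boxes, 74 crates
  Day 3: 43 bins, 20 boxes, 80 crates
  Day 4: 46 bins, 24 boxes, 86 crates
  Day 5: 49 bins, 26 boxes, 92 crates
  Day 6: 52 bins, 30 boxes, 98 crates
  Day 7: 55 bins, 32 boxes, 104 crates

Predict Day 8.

Bins goes 37, 40, 43, 46, 49, 52, 55 → 58 (+3 each step).
For the boxes, alternating steps +4, +2, +4, +2, …: 14, 18, 20, 24, 26, 30, 32 → 36.
For the crates, +6 each step: 68, 74, 80, 86, 92, 98, 104 → 110.
Combining the parts gives 58 bins, 36 boxes, 110 crates.

58 bins, 36 boxes, 110 crates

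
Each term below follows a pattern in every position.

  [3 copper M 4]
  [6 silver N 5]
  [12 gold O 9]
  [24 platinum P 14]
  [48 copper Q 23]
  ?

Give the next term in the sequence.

[96 silver R 37]

First component: 3, 6, 12, 24, 48 → 96 (×2 each step).
Metal — repeats copper → silver → gold → platinum: copper, silver, gold, platinum, copper → silver.
Letter: letters move forward 1 place in the alphabet; M, N, O, P, Q → R.
Fourth component goes 4, 5, 9, 14, 23 → 37 (each term is the sum of the two before it).
Putting it together: [96 silver R 37].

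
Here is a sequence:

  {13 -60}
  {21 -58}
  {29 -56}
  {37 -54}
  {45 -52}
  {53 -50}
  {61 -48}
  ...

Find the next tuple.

For the first slot, +8 each step: 13, 21, 29, 37, 45, 53, 61 → 69.
For the second slot, +2 each step: -60, -58, -56, -54, -52, -50, -48 → -46.
Combining the parts gives {69 -46}.

{69 -46}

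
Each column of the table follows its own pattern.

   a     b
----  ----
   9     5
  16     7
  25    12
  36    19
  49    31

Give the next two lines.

Column a: perfect squares: 3², 4², 5², …, so 9, 16, 25, 36, 49 → 64 → 81.
Column b: each term is the sum of the two before it; 5, 7, 12, 19, 31 → 50 → 81.
So the next two lines are 64  50 and 81  81.

64  50; 81  81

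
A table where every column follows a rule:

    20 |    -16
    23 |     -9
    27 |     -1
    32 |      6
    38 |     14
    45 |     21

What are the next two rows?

53  29; 62  36

First component — differences are 3, 4, 5, … (increasing by 1 each time): 20, 23, 27, 32, 38, 45 → 53 → 62.
Second component: -16, -9, -1, 6, 14, 21 → 29 → 36 (alternating steps +7, +8, +7, +8, …).
Putting the parts together: 53  29 and then 62  36.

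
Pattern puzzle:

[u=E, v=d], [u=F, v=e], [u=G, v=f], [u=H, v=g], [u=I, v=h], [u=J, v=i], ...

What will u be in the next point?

U — letters move forward 1 place in the alphabet: E, F, G, H, I, J → K.

K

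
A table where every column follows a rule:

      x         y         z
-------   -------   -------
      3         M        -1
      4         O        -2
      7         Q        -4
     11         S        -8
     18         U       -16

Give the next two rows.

29  W  -32; 47  Y  -64

Column x: each term is the sum of the two before it, so 3, 4, 7, 11, 18 → 29 → 47.
For the column y, letters move forward 2 places in the alphabet: M, O, Q, S, U → W → Y.
Column z — ×2 each step: -1, -2, -4, -8, -16 → -32 → -64.
So the next two rows are 29  W  -32 and 47  Y  -64.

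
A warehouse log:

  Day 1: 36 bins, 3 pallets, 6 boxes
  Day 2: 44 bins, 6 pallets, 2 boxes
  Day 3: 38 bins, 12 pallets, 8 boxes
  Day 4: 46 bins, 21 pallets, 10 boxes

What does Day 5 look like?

40 bins, 33 pallets, 18 boxes

Bins — alternating steps +8, −6, +8, −6, …: 36, 44, 38, 46 → 40.
For the pallets, differences are 3, 6, 9, … (increasing by 3 each time): 3, 6, 12, 21 → 33.
For the boxes, each term is the sum of the two before it: 6, 2, 8, 10 → 18.
So the next record is 40 bins, 33 pallets, 18 boxes.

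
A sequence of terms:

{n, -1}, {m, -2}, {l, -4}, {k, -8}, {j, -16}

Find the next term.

{i, -32}

Letter: n, m, l, k, j → i (letters move back 1 place in the alphabet).
For the second part, ×2 each step: -1, -2, -4, -8, -16 → -32.
Combining the parts gives {i, -32}.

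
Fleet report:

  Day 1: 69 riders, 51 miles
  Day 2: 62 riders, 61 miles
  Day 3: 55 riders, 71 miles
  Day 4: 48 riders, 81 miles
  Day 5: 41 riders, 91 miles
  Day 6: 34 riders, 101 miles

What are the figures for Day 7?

Riders — −7 each step: 69, 62, 55, 48, 41, 34 → 27.
Miles: +10 each step, so 51, 61, 71, 81, 91, 101 → 111.
So the next record is 27 riders, 111 miles.

27 riders, 111 miles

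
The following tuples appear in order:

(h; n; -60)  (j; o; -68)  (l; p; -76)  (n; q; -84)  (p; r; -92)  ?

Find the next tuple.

(r; s; -100)

First letter: letters move forward 2 places in the alphabet, so h, j, l, n, p → r.
Second letter goes n, o, p, q, r → s (letters move forward 1 place in the alphabet).
For the third slot, −8 each step: -60, -68, -76, -84, -92 → -100.
So the next tuple is (r; s; -100).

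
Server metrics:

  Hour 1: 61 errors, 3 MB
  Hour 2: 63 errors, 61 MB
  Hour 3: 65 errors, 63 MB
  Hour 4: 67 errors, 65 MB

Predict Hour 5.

69 errors, 67 MB

For the errors, +2 each step: 61, 63, 65, 67 → 69.
MB: 3, 61, 63, 65 → 67 (always the previous value of the errors).
So the next row is 69 errors, 67 MB.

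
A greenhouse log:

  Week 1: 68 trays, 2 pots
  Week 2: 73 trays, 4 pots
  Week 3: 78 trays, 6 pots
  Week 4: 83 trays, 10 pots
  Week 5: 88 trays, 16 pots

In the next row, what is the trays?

Trays — +5 each step: 68, 73, 78, 83, 88 → 93.
Pots — each term is the sum of the two before it: 2, 4, 6, 10, 16 → 26.

93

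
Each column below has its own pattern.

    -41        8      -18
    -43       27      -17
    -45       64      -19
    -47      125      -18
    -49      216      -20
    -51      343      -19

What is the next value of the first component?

For the first component, −2 each step: -41, -43, -45, -47, -49, -51 → -53.

-53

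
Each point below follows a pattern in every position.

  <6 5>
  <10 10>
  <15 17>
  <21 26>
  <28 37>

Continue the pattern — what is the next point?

First value goes 6, 10, 15, 21, 28 → 36 (differences are 4, 5, 6, … (increasing by 1 each time)).
Second value goes 5, 10, 17, 26, 37 → 50 (differences are 5, 7, 9, … (increasing by 2 each time)).
So the next point is <36 50>.

<36 50>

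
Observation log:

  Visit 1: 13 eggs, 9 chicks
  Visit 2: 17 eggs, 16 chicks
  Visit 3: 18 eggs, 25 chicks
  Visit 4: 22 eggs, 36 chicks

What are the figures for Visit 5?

Eggs: alternating steps +4, +1, +4, +1, …, so 13, 17, 18, 22 → 23.
Chicks — perfect squares: 3², 4², 5², …: 9, 16, 25, 36 → 49.
Putting it together: 23 eggs, 49 chicks.

23 eggs, 49 chicks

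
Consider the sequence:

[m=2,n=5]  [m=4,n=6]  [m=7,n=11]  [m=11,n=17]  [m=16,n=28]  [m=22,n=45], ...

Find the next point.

M: differences are 2, 3, 4, … (increasing by 1 each time); 2, 4, 7, 11, 16, 22 → 29.
N goes 5, 6, 11, 17, 28, 45 → 73 (each term is the sum of the two before it).
So the next point is [m=29,n=73].

[m=29,n=73]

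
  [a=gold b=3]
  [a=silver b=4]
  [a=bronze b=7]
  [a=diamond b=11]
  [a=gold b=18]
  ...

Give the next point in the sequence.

[a=silver b=29]

A: gold, silver, bronze, diamond, gold → silver (repeats gold → silver → bronze → diamond).
B goes 3, 4, 7, 11, 18 → 29 (each term is the sum of the two before it).
So the next point is [a=silver b=29].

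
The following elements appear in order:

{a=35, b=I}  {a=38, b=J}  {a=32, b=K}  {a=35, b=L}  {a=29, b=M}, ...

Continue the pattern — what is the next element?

{a=32, b=N}

A: alternating steps +3, −6, +3, −6, …, so 35, 38, 32, 35, 29 → 32.
B: letters move forward 1 place in the alphabet; I, J, K, L, M → N.
So the next element is {a=32, b=N}.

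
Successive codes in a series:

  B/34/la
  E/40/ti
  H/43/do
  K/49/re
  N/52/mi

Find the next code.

Q/58/fa

Letter goes B, E, H, K, N → Q (letters move forward 3 places in the alphabet).
Second component — alternating steps +6, +3, +6, +3, …: 34, 40, 43, 49, 52 → 58.
Note: runs through the solfège scale do→ti, so la, ti, do, re, mi → fa.
So the next code is Q/58/fa.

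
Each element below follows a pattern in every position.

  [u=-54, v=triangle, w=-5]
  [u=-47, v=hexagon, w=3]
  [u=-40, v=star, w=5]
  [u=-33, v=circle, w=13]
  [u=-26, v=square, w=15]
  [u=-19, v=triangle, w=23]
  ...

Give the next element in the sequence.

[u=-12, v=hexagon, w=25]

U: +7 each step; -54, -47, -40, -33, -26, -19 → -12.
V: repeats triangle → hexagon → star → circle → square; triangle, hexagon, star, circle, square, triangle → hexagon.
W: alternating steps +8, +2, +8, +2, …; -5, 3, 5, 13, 15, 23 → 25.
Putting it together: [u=-12, v=hexagon, w=25].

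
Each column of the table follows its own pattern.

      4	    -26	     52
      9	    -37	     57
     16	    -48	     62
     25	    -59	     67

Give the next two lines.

First component goes 4, 9, 16, 25 → 36 → 49 (perfect squares: 2², 3², 4², …).
Second component: −11 each step, so -26, -37, -48, -59 → -70 → -81.
Third component — +5 each step: 52, 57, 62, 67 → 72 → 77.
So the next two lines are 36  -70  72 and 49  -81  77.

36  -70  72; 49  -81  77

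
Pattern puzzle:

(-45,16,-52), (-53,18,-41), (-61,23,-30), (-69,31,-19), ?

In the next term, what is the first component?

-77

First component — −8 each step: -45, -53, -61, -69 → -77.
Second component: differences are 2, 5, 8, … (increasing by 3 each time), so 16, 18, 23, 31 → 42.
For the third component, +11 each step: -52, -41, -30, -19 → -8.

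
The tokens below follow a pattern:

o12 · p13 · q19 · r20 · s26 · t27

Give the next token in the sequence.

Letter: o, p, q, r, s, t → u (letters move forward 1 place in the alphabet).
Second component: alternating steps +1, +6, +1, +6, …, so 12, 13, 19, 20, 26, 27 → 33.
Putting it together: u33.

u33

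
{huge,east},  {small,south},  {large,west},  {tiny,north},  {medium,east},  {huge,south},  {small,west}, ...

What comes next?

{large,north}

Size: huge, small, large, tiny, medium, huge, small → large (repeats huge → small → large → tiny → medium).
Direction: east, south, west, north, east, south, west → north (repeats east → south → west → north).
Combining the parts gives {large,north}.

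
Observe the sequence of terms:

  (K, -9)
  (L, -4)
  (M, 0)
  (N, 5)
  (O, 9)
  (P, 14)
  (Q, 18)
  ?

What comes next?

Letter goes K, L, M, N, O, P, Q → R (letters move forward 1 place in the alphabet).
Second coordinate — alternating steps +5, +4, +5, +4, …: -9, -4, 0, 5, 9, 14, 18 → 23.
Combining the parts gives (R, 23).

(R, 23)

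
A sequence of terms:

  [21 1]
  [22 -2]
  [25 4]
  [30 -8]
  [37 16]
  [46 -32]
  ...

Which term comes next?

[57 64]

First coordinate goes 21, 22, 25, 30, 37, 46 → 57 (differences are 1, 3, 5, … (increasing by 2 each time)).
Second coordinate goes 1, -2, 4, -8, 16, -32 → 64 (×(-2) each step).
Putting it together: [57 64].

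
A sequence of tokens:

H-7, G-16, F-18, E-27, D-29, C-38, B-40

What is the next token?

For the letter, letters move back 1 place in the alphabet: H, G, F, E, D, C, B → A.
For the second component, alternating steps +9, +2, +9, +2, …: 7, 16, 18, 27, 29, 38, 40 → 49.
Putting it together: A-49.

A-49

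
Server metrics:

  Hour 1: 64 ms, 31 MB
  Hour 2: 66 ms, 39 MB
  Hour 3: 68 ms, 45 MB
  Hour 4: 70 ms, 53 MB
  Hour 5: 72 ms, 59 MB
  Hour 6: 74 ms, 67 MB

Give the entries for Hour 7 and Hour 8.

76 ms, 73 MB; 78 ms, 81 MB

For the ms, +2 each step: 64, 66, 68, 70, 72, 74 → 76 → 78.
MB: alternating steps +8, +6, +8, +6, …; 31, 39, 45, 53, 59, 67 → 73 → 81.
So the next two lines are 76 ms, 73 MB and 78 ms, 81 MB.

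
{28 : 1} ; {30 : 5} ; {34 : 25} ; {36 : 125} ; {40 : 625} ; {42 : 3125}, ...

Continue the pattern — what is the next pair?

{46 : 15625}

First value — alternating steps +2, +4, +2, +4, …: 28, 30, 34, 36, 40, 42 → 46.
Second value: 1, 5, 25, 125, 625, 3125 → 15625 (×5 each step).
Combining the parts gives {46 : 15625}.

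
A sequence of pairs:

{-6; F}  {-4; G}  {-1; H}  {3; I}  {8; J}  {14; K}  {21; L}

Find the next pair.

First component — differences are 2, 3, 4, … (increasing by 1 each time): -6, -4, -1, 3, 8, 14, 21 → 29.
Letter: letters move forward 1 place in the alphabet; F, G, H, I, J, K, L → M.
So the next pair is {29; M}.

{29; M}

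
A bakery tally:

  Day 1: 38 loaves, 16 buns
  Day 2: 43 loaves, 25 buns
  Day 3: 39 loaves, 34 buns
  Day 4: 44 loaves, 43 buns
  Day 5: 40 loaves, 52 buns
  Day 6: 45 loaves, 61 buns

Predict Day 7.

41 loaves, 70 buns

Loaves goes 38, 43, 39, 44, 40, 45 → 41 (alternating steps +5, −4, +5, −4, …).
Buns: +9 each step, so 16, 25, 34, 43, 52, 61 → 70.
So the next row is 41 loaves, 70 buns.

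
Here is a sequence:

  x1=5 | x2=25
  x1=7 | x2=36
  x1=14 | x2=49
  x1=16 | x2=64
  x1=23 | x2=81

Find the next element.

x1=25 | x2=100

X1: alternating steps +2, +7, +2, +7, …; 5, 7, 14, 16, 23 → 25.
X2 goes 25, 36, 49, 64, 81 → 100 (perfect squares: 5², 6², 7², …).
Putting it together: x1=25 | x2=100.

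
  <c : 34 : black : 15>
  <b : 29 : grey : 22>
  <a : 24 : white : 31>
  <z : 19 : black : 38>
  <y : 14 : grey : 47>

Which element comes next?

<x : 9 : white : 54>

Letter — letters move back 1 place in the alphabet, wrapping A→Z: c, b, a, z, y → x.
Second component: −5 each step, so 34, 29, 24, 19, 14 → 9.
Shade: repeats black → grey → white; black, grey, white, black, grey → white.
Fourth component — alternating steps +7, +9, +7, +9, …: 15, 22, 31, 38, 47 → 54.
So the next element is <x : 9 : white : 54>.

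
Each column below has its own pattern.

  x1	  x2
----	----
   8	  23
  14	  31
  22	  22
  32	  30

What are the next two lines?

44  21; 58  29

Column x1 — differences are 6, 8, 10, … (increasing by 2 each time): 8, 14, 22, 32 → 44 → 58.
For the column x2, alternating steps +8, −9, +8, −9, …: 23, 31, 22, 30 → 21 → 29.
So the next two lines are 44  21 and 58  29.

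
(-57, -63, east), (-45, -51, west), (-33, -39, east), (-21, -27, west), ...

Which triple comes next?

(-9, -15, east)

For the first slot, +12 each step: -57, -45, -33, -21 → -9.
Second slot: always 6 less than the first slot; -63, -51, -39, -27 → -15.
Direction — alternates east ↔ west: east, west, east, west → east.
Combining the parts gives (-9, -15, east).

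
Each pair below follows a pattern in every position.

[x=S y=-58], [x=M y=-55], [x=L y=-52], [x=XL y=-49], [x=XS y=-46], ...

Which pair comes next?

[x=S y=-43]

X: runs through clothing sizes XS→XL; S, M, L, XL, XS → S.
Y goes -58, -55, -52, -49, -46 → -43 (+3 each step).
Combining the parts gives [x=S y=-43].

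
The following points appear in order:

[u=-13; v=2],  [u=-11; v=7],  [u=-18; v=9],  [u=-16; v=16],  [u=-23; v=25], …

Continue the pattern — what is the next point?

[u=-21; v=41]

U: alternating steps +2, −7, +2, −7, …, so -13, -11, -18, -16, -23 → -21.
V: 2, 7, 9, 16, 25 → 41 (each term is the sum of the two before it).
Combining the parts gives [u=-21; v=41].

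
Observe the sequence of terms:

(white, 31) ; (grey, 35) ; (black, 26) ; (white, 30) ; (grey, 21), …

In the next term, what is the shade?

black

Shade goes white, grey, black, white, grey → black (repeats white → grey → black).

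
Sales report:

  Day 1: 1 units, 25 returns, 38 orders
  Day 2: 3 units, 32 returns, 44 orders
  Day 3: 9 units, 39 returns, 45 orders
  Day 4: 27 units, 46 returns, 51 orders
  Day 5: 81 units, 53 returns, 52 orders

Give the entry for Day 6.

243 units, 60 returns, 58 orders

Units: 1, 3, 9, 27, 81 → 243 (×3 each step).
Returns: +7 each step, so 25, 32, 39, 46, 53 → 60.
Orders — alternating steps +6, +1, +6, +1, …: 38, 44, 45, 51, 52 → 58.
Putting it together: 243 units, 60 returns, 58 orders.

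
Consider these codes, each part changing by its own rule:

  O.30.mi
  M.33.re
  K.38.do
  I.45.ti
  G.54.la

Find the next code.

E.65.sol

Letter goes O, M, K, I, G → E (letters move back 2 places in the alphabet).
Second component — differences are 3, 5, 7, … (increasing by 2 each time): 30, 33, 38, 45, 54 → 65.
For the note, runs backward through the solfège scale do→ti: mi, re, do, ti, la → sol.
So the next code is E.65.sol.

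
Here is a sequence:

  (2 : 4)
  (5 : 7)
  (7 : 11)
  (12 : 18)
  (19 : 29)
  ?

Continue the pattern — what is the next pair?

First part: each term is the sum of the two before it; 2, 5, 7, 12, 19 → 31.
Second part goes 4, 7, 11, 18, 29 → 47 (each term is the sum of the two before it).
Combining the parts gives (31 : 47).

(31 : 47)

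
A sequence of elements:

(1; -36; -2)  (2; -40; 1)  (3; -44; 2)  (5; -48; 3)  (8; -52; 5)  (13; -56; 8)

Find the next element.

(21; -60; 13)

First entry: each term is the sum of the two before it, so 1, 2, 3, 5, 8, 13 → 21.
Second entry: −4 each step; -36, -40, -44, -48, -52, -56 → -60.
Third entry goes -2, 1, 2, 3, 5, 8 → 13 (always the previous value of the first entry).
Putting it together: (21; -60; 13).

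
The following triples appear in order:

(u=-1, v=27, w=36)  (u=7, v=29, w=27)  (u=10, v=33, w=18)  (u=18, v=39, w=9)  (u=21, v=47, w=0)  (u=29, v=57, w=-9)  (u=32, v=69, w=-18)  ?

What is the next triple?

U: -1, 7, 10, 18, 21, 29, 32 → 40 (alternating steps +8, +3, +8, +3, …).
V goes 27, 29, 33, 39, 47, 57, 69 → 83 (differences are 2, 4, 6, … (increasing by 2 each time)).
W: −9 each step; 36, 27, 18, 9, 0, -9, -18 → -27.
Putting it together: (u=40, v=83, w=-27).

(u=40, v=83, w=-27)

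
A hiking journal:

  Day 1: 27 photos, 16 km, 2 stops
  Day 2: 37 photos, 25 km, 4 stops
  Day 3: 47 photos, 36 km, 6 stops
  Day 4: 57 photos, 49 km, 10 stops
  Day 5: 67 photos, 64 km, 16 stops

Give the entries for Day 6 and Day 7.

77 photos, 81 km, 26 stops; 87 photos, 100 km, 42 stops

Photos: 27, 37, 47, 57, 67 → 77 → 87 (+10 each step).
Km: perfect squares: 4², 5², 6², …; 16, 25, 36, 49, 64 → 81 → 100.
Stops — each term is the sum of the two before it: 2, 4, 6, 10, 16 → 26 → 42.
So the next two rows are 77 photos, 81 km, 26 stops and 87 photos, 100 km, 42 stops.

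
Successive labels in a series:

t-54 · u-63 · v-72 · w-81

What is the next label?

Letter — letters move forward 1 place in the alphabet: t, u, v, w → x.
Second component: +9 each step; 54, 63, 72, 81 → 90.
Putting it together: x-90.

x-90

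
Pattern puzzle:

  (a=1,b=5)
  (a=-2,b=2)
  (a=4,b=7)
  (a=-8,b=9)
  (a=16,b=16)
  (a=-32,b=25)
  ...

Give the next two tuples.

A: ×(-2) each step, so 1, -2, 4, -8, 16, -32 → 64 → -128.
B: each term is the sum of the two before it, so 5, 2, 7, 9, 16, 25 → 41 → 66.
So the next two tuples are (a=64,b=41) and (a=-128,b=66).

(a=64,b=41), (a=-128,b=66)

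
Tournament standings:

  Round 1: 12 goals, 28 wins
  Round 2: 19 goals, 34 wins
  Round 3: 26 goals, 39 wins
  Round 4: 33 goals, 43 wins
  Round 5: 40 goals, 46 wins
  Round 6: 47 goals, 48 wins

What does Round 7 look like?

For the goals, +7 each step: 12, 19, 26, 33, 40, 47 → 54.
Wins: differences are 6, 5, 4, … (decreasing by 1 each time), so 28, 34, 39, 43, 46, 48 → 49.
Putting it together: 54 goals, 49 wins.

54 goals, 49 wins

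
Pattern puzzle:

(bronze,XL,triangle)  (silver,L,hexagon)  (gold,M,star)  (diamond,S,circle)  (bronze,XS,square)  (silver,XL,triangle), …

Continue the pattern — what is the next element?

(gold,L,hexagon)

For the rank, repeats bronze → silver → gold → diamond: bronze, silver, gold, diamond, bronze, silver → gold.
For the size, repeats XL → L → M → S → XS: XL, L, M, S, XS, XL → L.
Shape goes triangle, hexagon, star, circle, square, triangle → hexagon (repeats triangle → hexagon → star → circle → square).
So the next element is (gold,L,hexagon).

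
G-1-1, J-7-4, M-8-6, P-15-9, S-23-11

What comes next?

V-38-14

Letter goes G, J, M, P, S → V (letters move forward 3 places in the alphabet).
Second component — each term is the sum of the two before it: 1, 7, 8, 15, 23 → 38.
Third component: 1, 4, 6, 9, 11 → 14 (alternating steps +3, +2, +3, +2, …).
Putting it together: V-38-14.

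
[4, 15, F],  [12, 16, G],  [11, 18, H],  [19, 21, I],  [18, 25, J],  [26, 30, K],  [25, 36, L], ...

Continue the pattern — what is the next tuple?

First slot: 4, 12, 11, 19, 18, 26, 25 → 33 (alternating steps +8, −1, +8, −1, …).
Second slot — differences are 1, 2, 3, … (increasing by 1 each time): 15, 16, 18, 21, 25, 30, 36 → 43.
Letter: letters move forward 1 place in the alphabet, so F, G, H, I, J, K, L → M.
Putting it together: [33, 43, M].

[33, 43, M]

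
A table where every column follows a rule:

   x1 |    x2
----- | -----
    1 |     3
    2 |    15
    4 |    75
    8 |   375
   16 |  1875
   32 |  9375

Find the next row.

Column x1: ×2 each step, so 1, 2, 4, 8, 16, 32 → 64.
Column x2: ×5 each step, so 3, 15, 75, 375, 1875, 9375 → 46875.
So the next row is 64  46875.

64  46875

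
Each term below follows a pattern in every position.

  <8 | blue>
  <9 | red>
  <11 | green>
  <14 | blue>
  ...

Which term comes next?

<18 | red>

First component goes 8, 9, 11, 14 → 18 (differences are 1, 2, 3, … (increasing by 1 each time)).
Colour: repeats blue → red → green; blue, red, green, blue → red.
Putting it together: <18 | red>.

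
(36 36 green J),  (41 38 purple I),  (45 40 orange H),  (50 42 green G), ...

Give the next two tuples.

(54 44 purple F), (59 46 orange E)

For the first coordinate, alternating steps +5, +4, +5, +4, …: 36, 41, 45, 50 → 54 → 59.
Second coordinate goes 36, 38, 40, 42 → 44 → 46 (+2 each step).
Colour: repeats green → purple → orange, so green, purple, orange, green → purple → orange.
For the letter, letters move back 1 place in the alphabet: J, I, H, G → F → E.
Putting the parts together: (54 44 purple F) and then (59 46 orange E).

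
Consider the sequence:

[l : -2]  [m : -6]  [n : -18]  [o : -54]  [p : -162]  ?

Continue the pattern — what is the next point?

[q : -486]

Letter: l, m, n, o, p → q (letters move forward 1 place in the alphabet).
Second coordinate — ×3 each step: -2, -6, -18, -54, -162 → -486.
Putting it together: [q : -486].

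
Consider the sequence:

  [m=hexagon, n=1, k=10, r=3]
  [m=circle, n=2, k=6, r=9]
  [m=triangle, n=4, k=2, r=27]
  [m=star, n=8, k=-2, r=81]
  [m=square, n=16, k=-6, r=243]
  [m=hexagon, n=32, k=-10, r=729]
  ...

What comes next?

[m=circle, n=64, k=-14, r=2187]

M: repeats hexagon → circle → triangle → star → square; hexagon, circle, triangle, star, square, hexagon → circle.
N: ×2 each step; 1, 2, 4, 8, 16, 32 → 64.
K goes 10, 6, 2, -2, -6, -10 → -14 (−4 each step).
R goes 3, 9, 27, 81, 243, 729 → 2187 (×3 each step).
Putting it together: [m=circle, n=64, k=-14, r=2187].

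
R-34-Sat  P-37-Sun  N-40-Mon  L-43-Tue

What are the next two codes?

Letter: letters move back 2 places in the alphabet; R, P, N, L → J → H.
Second component: +3 each step; 34, 37, 40, 43 → 46 → 49.
Day: Sat, Sun, Mon, Tue → Wed → Thu (runs through the weekdays Mon→Sun).
So the next two codes are J-46-Wed and H-49-Thu.

J-46-Wed then H-49-Thu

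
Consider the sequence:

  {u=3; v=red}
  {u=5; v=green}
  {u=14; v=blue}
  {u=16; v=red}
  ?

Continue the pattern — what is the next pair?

U goes 3, 5, 14, 16 → 25 (alternating steps +2, +9, +2, +9, …).
For the v, repeats red → green → blue: red, green, blue, red → green.
Combining the parts gives {u=25; v=green}.

{u=25; v=green}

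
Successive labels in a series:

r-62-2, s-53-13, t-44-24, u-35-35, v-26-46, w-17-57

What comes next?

x-8-68

For the letter, letters move forward 1 place in the alphabet: r, s, t, u, v, w → x.
Second component goes 62, 53, 44, 35, 26, 17 → 8 (−9 each step).
Third component — +11 each step: 2, 13, 24, 35, 46, 57 → 68.
Putting it together: x-8-68.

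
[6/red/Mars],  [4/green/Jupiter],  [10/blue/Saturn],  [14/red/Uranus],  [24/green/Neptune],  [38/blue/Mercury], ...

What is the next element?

[62/red/Venus]

First part: 6, 4, 10, 14, 24, 38 → 62 (each term is the sum of the two before it).
Colour: repeats red → green → blue, so red, green, blue, red, green, blue → red.
For the planet, runs through the planets Mercury→Neptune: Mars, Jupiter, Saturn, Uranus, Neptune, Mercury → Venus.
Putting it together: [62/red/Venus].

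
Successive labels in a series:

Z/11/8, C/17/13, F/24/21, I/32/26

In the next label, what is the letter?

L

Letter: Z, C, F, I → L (letters move forward 3 places in the alphabet, wrapping Z→A).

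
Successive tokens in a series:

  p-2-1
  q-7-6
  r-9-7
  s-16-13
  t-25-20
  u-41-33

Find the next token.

For the letter, letters move forward 1 place in the alphabet: p, q, r, s, t, u → v.
Second component: each term is the sum of the two before it, so 2, 7, 9, 16, 25, 41 → 66.
Third component: each term is the sum of the two before it; 1, 6, 7, 13, 20, 33 → 53.
So the next token is v-66-53.

v-66-53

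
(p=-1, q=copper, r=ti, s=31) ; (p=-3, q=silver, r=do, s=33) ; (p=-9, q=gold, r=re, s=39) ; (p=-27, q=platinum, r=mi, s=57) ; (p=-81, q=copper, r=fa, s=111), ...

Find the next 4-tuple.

(p=-243, q=silver, r=sol, s=273)

P: ×3 each step; -1, -3, -9, -27, -81 → -243.
Q: repeats copper → silver → gold → platinum, so copper, silver, gold, platinum, copper → silver.
R: runs through the solfège scale do→ti, so ti, do, re, mi, fa → sol.
S: 31, 33, 39, 57, 111 → 273 (together with the p always sums to 30).
Putting it together: (p=-243, q=silver, r=sol, s=273).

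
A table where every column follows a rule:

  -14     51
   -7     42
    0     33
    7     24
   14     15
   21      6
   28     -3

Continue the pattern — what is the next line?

First component: -14, -7, 0, 7, 14, 21, 28 → 35 (+7 each step).
For the second component, −9 each step: 51, 42, 33, 24, 15, 6, -3 → -12.
So the next line is 35  -12.

35  -12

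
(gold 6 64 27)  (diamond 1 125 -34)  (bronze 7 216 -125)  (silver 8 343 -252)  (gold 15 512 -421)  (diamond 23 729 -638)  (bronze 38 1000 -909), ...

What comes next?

Rank: repeats gold → diamond → bronze → silver; gold, diamond, bronze, silver, gold, diamond, bronze → silver.
Second slot: 6, 1, 7, 8, 15, 23, 38 → 61 (each term is the sum of the two before it).
Third slot: perfect cubes: 4³, 5³, 6³, …, so 64, 125, 216, 343, 512, 729, 1000 → 1331.
Fourth slot: 27, -34, -125, -252, -421, -638, -909 → -1240 (together with the third slot always sums to 91).
Combining the parts gives (silver 61 1331 -1240).

(silver 61 1331 -1240)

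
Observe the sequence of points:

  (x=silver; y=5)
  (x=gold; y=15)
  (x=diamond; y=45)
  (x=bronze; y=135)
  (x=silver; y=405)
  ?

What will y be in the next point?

1215

For the x, repeats silver → gold → diamond → bronze: silver, gold, diamond, bronze, silver → gold.
Y goes 5, 15, 45, 135, 405 → 1215 (×3 each step).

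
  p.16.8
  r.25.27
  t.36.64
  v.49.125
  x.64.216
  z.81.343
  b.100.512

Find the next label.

d.121.729

Letter: p, r, t, v, x, z, b → d (letters move forward 2 places in the alphabet, wrapping Z→A).
Second component — perfect squares: 4², 5², 6², …: 16, 25, 36, 49, 64, 81, 100 → 121.
Third component: perfect cubes: 2³, 3³, 4³, …; 8, 27, 64, 125, 216, 343, 512 → 729.
So the next label is d.121.729.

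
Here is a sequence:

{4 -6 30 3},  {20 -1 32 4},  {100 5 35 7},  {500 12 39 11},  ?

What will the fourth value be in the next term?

For the fourth value, each term is the sum of the two before it: 3, 4, 7, 11 → 18.

18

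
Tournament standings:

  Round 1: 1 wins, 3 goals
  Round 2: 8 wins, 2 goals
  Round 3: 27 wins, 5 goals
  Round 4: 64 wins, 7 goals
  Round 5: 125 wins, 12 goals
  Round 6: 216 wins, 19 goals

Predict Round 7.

Wins: 1, 8, 27, 64, 125, 216 → 343 (perfect cubes: 1³, 2³, 3³, …).
Goals goes 3, 2, 5, 7, 12, 19 → 31 (each term is the sum of the two before it).
Putting it together: 343 wins, 31 goals.

343 wins, 31 goals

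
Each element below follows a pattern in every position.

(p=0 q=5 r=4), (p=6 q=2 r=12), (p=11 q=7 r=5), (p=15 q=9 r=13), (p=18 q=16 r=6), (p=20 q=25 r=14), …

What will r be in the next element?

7

R: 4, 12, 5, 13, 6, 14 → 7 (alternating steps +8, −7, +8, −7, …).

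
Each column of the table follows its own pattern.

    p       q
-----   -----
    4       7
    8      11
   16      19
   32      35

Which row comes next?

64  67

Column p — ×2 each step: 4, 8, 16, 32 → 64.
Column q: 7, 11, 19, 35 → 67 (always 3 more than the column p).
Combining the parts gives 64  67.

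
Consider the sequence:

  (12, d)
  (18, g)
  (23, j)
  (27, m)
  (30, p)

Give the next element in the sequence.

(32, s)

First coordinate: differences are 6, 5, 4, … (decreasing by 1 each time), so 12, 18, 23, 27, 30 → 32.
Letter: letters move forward 3 places in the alphabet; d, g, j, m, p → s.
Putting it together: (32, s).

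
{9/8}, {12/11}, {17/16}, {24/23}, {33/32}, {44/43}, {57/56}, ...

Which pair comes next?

First entry: 9, 12, 17, 24, 33, 44, 57 → 72 (differences are 3, 5, 7, … (increasing by 2 each time)).
Second entry: always 1 less than the first entry; 8, 11, 16, 23, 32, 43, 56 → 71.
So the next pair is {72/71}.

{72/71}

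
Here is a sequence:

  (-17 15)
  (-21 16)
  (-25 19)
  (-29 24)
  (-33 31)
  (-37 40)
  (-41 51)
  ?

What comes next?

First coordinate — −4 each step: -17, -21, -25, -29, -33, -37, -41 → -45.
Second coordinate — differences are 1, 3, 5, … (increasing by 2 each time): 15, 16, 19, 24, 31, 40, 51 → 64.
So the next point is (-45 64).

(-45 64)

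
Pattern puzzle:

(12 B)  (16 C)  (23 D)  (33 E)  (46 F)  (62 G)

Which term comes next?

(81 H)

First value: differences are 4, 7, 10, … (increasing by 3 each time); 12, 16, 23, 33, 46, 62 → 81.
Letter: letters move forward 1 place in the alphabet; B, C, D, E, F, G → H.
Putting it together: (81 H).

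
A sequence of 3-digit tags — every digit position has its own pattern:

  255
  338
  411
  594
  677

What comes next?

750

First digit — +1 each step, mod 10: 2, 3, 4, 5, 6 → 7.
Second digit: −2 each step, mod 10; 5, 3, 1, 9, 7 → 5.
Third digit — +3 each step, mod 10: 5, 8, 1, 4, 7 → 0.
So the next tag is 750.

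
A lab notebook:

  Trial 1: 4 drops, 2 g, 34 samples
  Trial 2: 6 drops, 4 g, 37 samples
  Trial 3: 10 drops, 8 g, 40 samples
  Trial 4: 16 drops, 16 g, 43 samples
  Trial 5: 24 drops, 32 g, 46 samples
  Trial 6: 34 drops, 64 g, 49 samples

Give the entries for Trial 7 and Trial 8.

46 drops, 128 g, 52 samples; 60 drops, 256 g, 55 samples

Drops: 4, 6, 10, 16, 24, 34 → 46 → 60 (differences are 2, 4, 6, … (increasing by 2 each time)).
G: ×2 each step, so 2, 4, 8, 16, 32, 64 → 128 → 256.
Samples goes 34, 37, 40, 43, 46, 49 → 52 → 55 (+3 each step).
Putting the parts together: 46 drops, 128 g, 52 samples and then 60 drops, 256 g, 55 samples.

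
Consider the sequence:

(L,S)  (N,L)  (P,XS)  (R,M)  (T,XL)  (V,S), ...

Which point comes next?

(X,L)

Letter: letters move forward 2 places in the alphabet; L, N, P, R, T, V → X.
Size — repeats S → L → XS → M → XL: S, L, XS, M, XL, S → L.
Putting it together: (X,L).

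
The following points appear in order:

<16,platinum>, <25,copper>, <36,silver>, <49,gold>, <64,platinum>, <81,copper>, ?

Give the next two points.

First slot: perfect squares: 4², 5², 6², …, so 16, 25, 36, 49, 64, 81 → 100 → 121.
Metal: platinum, copper, silver, gold, platinum, copper → silver → gold (repeats platinum → copper → silver → gold).
Putting the parts together: <100,silver> and then <121,gold>.

<100,silver>, <121,gold>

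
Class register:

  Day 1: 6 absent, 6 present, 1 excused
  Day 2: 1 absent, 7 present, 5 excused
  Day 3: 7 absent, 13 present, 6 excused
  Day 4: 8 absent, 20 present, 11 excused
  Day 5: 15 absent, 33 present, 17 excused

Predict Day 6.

23 absent, 53 present, 28 excused

Absent — each term is the sum of the two before it: 6, 1, 7, 8, 15 → 23.
Present goes 6, 7, 13, 20, 33 → 53 (each term is the sum of the two before it).
Excused — each term is the sum of the two before it: 1, 5, 6, 11, 17 → 28.
So the next record is 23 absent, 53 present, 28 excused.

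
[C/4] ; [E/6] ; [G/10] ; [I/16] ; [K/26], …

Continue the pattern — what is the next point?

Letter: letters move forward 2 places in the alphabet, so C, E, G, I, K → M.
Second component: 4, 6, 10, 16, 26 → 42 (each term is the sum of the two before it).
Putting it together: [M/42].

[M/42]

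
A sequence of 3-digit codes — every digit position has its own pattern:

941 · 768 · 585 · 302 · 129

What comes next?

First digit: −2 each step, mod 10; 9, 7, 5, 3, 1 → 9.
Second digit: 4, 6, 8, 0, 2 → 4 (+2 each step, mod 10).
Third digit: 1, 8, 5, 2, 9 → 6 (−3 each step, mod 10).
So the next code is 946.

946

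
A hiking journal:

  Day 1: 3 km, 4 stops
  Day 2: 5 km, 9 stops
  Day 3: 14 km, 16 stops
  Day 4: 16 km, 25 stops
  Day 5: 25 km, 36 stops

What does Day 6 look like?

27 km, 49 stops

Km: 3, 5, 14, 16, 25 → 27 (alternating steps +2, +9, +2, +9, …).
Stops: differences are 5, 7, 9, … (increasing by 2 each time); 4, 9, 16, 25, 36 → 49.
Putting it together: 27 km, 49 stops.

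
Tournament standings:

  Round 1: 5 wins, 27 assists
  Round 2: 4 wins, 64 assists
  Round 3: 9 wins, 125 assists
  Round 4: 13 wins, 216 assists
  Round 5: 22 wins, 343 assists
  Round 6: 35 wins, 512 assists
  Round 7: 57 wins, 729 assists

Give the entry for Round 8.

Wins goes 5, 4, 9, 13, 22, 35, 57 → 92 (each term is the sum of the two before it).
Assists: 27, 64, 125, 216, 343, 512, 729 → 1000 (perfect cubes: 3³, 4³, 5³, …).
Combining the parts gives 92 wins, 1000 assists.

92 wins, 1000 assists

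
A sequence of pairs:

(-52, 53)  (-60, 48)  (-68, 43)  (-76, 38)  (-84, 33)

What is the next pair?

First entry — −8 each step: -52, -60, -68, -76, -84 → -92.
Second entry goes 53, 48, 43, 38, 33 → 28 (−5 each step).
Combining the parts gives (-92, 28).

(-92, 28)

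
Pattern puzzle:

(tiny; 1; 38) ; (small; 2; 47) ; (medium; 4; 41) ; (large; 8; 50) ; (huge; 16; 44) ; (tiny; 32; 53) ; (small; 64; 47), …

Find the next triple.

(medium; 128; 56)

Size: repeats tiny → small → medium → large → huge, so tiny, small, medium, large, huge, tiny, small → medium.
For the second slot, ×2 each step: 1, 2, 4, 8, 16, 32, 64 → 128.
Third slot goes 38, 47, 41, 50, 44, 53, 47 → 56 (alternating steps +9, −6, +9, −6, …).
So the next triple is (medium; 128; 56).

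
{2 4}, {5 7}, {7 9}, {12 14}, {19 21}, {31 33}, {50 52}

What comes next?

{81 83}

First slot: each term is the sum of the two before it, so 2, 5, 7, 12, 19, 31, 50 → 81.
Second slot: always 2 more than the first slot; 4, 7, 9, 14, 21, 33, 52 → 83.
Combining the parts gives {81 83}.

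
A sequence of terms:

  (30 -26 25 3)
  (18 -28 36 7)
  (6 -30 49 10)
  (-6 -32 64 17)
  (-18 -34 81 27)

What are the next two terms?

(-30 -36 100 44), (-42 -38 121 71)

First value goes 30, 18, 6, -6, -18 → -30 → -42 (−12 each step).
For the second value, −2 each step: -26, -28, -30, -32, -34 → -36 → -38.
Third value: perfect squares: 5², 6², 7², …, so 25, 36, 49, 64, 81 → 100 → 121.
Fourth value — each term is the sum of the two before it: 3, 7, 10, 17, 27 → 44 → 71.
Putting the parts together: (-30 -36 100 44) and then (-42 -38 121 71).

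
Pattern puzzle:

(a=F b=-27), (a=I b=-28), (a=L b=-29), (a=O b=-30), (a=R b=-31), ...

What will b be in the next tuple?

A: F, I, L, O, R → U (letters move forward 3 places in the alphabet).
B goes -27, -28, -29, -30, -31 → -32 (−1 each step).

-32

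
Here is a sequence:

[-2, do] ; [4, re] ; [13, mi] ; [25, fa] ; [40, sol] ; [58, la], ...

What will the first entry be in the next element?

79

First entry: -2, 4, 13, 25, 40, 58 → 79 (differences are 6, 9, 12, … (increasing by 3 each time)).
Note: runs through the solfège scale do→ti; do, re, mi, fa, sol, la → ti.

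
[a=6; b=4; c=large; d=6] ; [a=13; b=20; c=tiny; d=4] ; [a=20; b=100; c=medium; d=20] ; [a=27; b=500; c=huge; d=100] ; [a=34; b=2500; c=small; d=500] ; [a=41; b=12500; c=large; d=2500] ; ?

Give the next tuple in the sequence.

A: +7 each step; 6, 13, 20, 27, 34, 41 → 48.
B: ×5 each step; 4, 20, 100, 500, 2500, 12500 → 62500.
For the c, repeats large → tiny → medium → huge → small: large, tiny, medium, huge, small, large → tiny.
D: 6, 4, 20, 100, 500, 2500 → 12500 (always the previous value of the b).
Combining the parts gives [a=48; b=62500; c=tiny; d=12500].

[a=48; b=62500; c=tiny; d=12500]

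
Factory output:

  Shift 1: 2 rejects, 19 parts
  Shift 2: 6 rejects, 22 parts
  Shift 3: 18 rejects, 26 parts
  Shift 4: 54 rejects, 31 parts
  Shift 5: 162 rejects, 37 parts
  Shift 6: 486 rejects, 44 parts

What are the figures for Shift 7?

Rejects — ×3 each step: 2, 6, 18, 54, 162, 486 → 1458.
Parts goes 19, 22, 26, 31, 37, 44 → 52 (differences are 3, 4, 5, … (increasing by 1 each time)).
Putting it together: 1458 rejects, 52 parts.

1458 rejects, 52 parts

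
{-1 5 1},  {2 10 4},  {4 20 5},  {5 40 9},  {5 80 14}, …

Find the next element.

{4 160 23}

First slot: differences are 3, 2, 1, … (decreasing by 1 each time); -1, 2, 4, 5, 5 → 4.
Second slot — ×2 each step: 5, 10, 20, 40, 80 → 160.
Third slot: each term is the sum of the two before it; 1, 4, 5, 9, 14 → 23.
Combining the parts gives {4 160 23}.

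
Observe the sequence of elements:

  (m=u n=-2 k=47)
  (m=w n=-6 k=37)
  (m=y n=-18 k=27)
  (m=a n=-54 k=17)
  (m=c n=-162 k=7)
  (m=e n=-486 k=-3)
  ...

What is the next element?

(m=g n=-1458 k=-13)

M: letters move forward 2 places in the alphabet, wrapping Z→A, so u, w, y, a, c, e → g.
N: -2, -6, -18, -54, -162, -486 → -1458 (×3 each step).
K: −10 each step; 47, 37, 27, 17, 7, -3 → -13.
Combining the parts gives (m=g n=-1458 k=-13).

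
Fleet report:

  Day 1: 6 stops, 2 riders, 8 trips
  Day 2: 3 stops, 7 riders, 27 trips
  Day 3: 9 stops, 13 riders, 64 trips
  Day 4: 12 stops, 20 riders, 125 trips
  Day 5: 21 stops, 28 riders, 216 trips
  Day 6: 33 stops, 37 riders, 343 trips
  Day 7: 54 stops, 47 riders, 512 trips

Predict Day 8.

For the stops, each term is the sum of the two before it: 6, 3, 9, 12, 21, 33, 54 → 87.
Riders goes 2, 7, 13, 20, 28, 37, 47 → 58 (differences are 5, 6, 7, … (increasing by 1 each time)).
Trips: 8, 27, 64, 125, 216, 343, 512 → 729 (perfect cubes: 2³, 3³, 4³, …).
So the next record is 87 stops, 58 riders, 729 trips.

87 stops, 58 riders, 729 trips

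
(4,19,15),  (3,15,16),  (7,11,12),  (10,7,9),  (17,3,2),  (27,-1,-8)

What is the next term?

First slot: 4, 3, 7, 10, 17, 27 → 44 (each term is the sum of the two before it).
Second slot: −4 each step, so 19, 15, 11, 7, 3, -1 → -5.
Third slot — together with the first slot always sums to 19: 15, 16, 12, 9, 2, -8 → -25.
So the next term is (44,-5,-25).

(44,-5,-25)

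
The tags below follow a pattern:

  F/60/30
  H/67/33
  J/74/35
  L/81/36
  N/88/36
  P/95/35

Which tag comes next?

R/102/33

Letter — letters move forward 2 places in the alphabet: F, H, J, L, N, P → R.
Second component goes 60, 67, 74, 81, 88, 95 → 102 (+7 each step).
Third component goes 30, 33, 35, 36, 36, 35 → 33 (differences are 3, 2, 1, … (decreasing by 1 each time)).
So the next tag is R/102/33.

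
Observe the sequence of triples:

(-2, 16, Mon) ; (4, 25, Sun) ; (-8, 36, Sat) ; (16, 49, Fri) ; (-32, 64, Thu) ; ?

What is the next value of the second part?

First part — ×(-2) each step: -2, 4, -8, 16, -32 → 64.
Second part — perfect squares: 4², 5², 6², …: 16, 25, 36, 49, 64 → 81.
Day goes Mon, Sun, Sat, Fri, Thu → Wed (runs backward through the weekdays Mon→Sun).

81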